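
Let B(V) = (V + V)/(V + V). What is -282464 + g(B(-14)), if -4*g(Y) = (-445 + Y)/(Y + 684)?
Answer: -193487729/685 ≈ -2.8246e+5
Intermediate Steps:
B(V) = 1 (B(V) = (2*V)/((2*V)) = (2*V)*(1/(2*V)) = 1)
g(Y) = -(-445 + Y)/(4*(684 + Y)) (g(Y) = -(-445 + Y)/(4*(Y + 684)) = -(-445 + Y)/(4*(684 + Y)))
-282464 + g(B(-14)) = -282464 + (445 - 1*1)/(4*(684 + 1)) = -282464 + (1/4)*(445 - 1)/685 = -282464 + (1/4)*(1/685)*444 = -282464 + 111/685 = -193487729/685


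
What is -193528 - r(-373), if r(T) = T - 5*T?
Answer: -195020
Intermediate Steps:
r(T) = -4*T
-193528 - r(-373) = -193528 - (-4)*(-373) = -193528 - 1*1492 = -193528 - 1492 = -195020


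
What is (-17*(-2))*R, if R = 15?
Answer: 510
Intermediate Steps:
(-17*(-2))*R = -17*(-2)*15 = 34*15 = 510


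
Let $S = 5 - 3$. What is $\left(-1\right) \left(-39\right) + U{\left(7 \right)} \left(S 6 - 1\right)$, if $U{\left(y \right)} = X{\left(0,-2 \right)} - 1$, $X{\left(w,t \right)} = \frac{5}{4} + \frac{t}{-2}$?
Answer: $\frac{211}{4} \approx 52.75$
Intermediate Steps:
$X{\left(w,t \right)} = \frac{5}{4} - \frac{t}{2}$ ($X{\left(w,t \right)} = 5 \cdot \frac{1}{4} + t \left(- \frac{1}{2}\right) = \frac{5}{4} - \frac{t}{2}$)
$S = 2$ ($S = 5 - 3 = 2$)
$U{\left(y \right)} = \frac{5}{4}$ ($U{\left(y \right)} = \left(\frac{5}{4} - -1\right) - 1 = \left(\frac{5}{4} + 1\right) - 1 = \frac{9}{4} - 1 = \frac{5}{4}$)
$\left(-1\right) \left(-39\right) + U{\left(7 \right)} \left(S 6 - 1\right) = \left(-1\right) \left(-39\right) + \frac{5 \left(2 \cdot 6 - 1\right)}{4} = 39 + \frac{5 \left(12 - 1\right)}{4} = 39 + \frac{5}{4} \cdot 11 = 39 + \frac{55}{4} = \frac{211}{4}$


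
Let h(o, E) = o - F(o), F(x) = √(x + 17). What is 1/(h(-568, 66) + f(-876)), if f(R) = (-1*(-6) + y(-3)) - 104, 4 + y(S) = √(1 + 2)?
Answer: 1/(-670 + √3 - I*√551) ≈ -0.0014946 + 5.2497e-5*I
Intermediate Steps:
y(S) = -4 + √3 (y(S) = -4 + √(1 + 2) = -4 + √3)
F(x) = √(17 + x)
f(R) = -102 + √3 (f(R) = (-1*(-6) + (-4 + √3)) - 104 = (6 + (-4 + √3)) - 104 = (2 + √3) - 104 = -102 + √3)
h(o, E) = o - √(17 + o)
1/(h(-568, 66) + f(-876)) = 1/((-568 - √(17 - 568)) + (-102 + √3)) = 1/((-568 - √(-551)) + (-102 + √3)) = 1/((-568 - I*√551) + (-102 + √3)) = 1/(-670 + √3 - I*√551)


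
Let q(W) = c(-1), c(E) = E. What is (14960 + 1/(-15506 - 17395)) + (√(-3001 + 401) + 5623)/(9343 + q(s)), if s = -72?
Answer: 1532769225767/102453714 + 5*I*√26/4671 ≈ 14961.0 + 0.0054582*I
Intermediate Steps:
q(W) = -1
(14960 + 1/(-15506 - 17395)) + (√(-3001 + 401) + 5623)/(9343 + q(s)) = (14960 + 1/(-15506 - 17395)) + (√(-3001 + 401) + 5623)/(9343 - 1) = (14960 + 1/(-32901)) + (√(-2600) + 5623)/9342 = (14960 - 1/32901) + (10*I*√26 + 5623)*(1/9342) = 492198959/32901 + (5623 + 10*I*√26)*(1/9342) = 492198959/32901 + (5623/9342 + 5*I*√26/4671) = 1532769225767/102453714 + 5*I*√26/4671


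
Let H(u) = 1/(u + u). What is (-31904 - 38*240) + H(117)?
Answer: -9599615/234 ≈ -41024.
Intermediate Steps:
H(u) = 1/(2*u)
(-31904 - 38*240) + H(117) = (-31904 - 38*240) + (1/2)/117 = (-31904 - 9120) + (1/2)*(1/117) = -41024 + 1/234 = -9599615/234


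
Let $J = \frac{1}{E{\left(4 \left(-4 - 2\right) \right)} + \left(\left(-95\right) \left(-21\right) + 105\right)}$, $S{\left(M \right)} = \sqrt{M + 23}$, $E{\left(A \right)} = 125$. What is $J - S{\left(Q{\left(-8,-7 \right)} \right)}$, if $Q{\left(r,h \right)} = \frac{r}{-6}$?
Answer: $\frac{1}{2225} - \frac{\sqrt{219}}{3} \approx -4.9324$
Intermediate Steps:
$Q{\left(r,h \right)} = - \frac{r}{6}$ ($Q{\left(r,h \right)} = r \left(- \frac{1}{6}\right) = - \frac{r}{6}$)
$S{\left(M \right)} = \sqrt{23 + M}$
$J = \frac{1}{2225}$ ($J = \frac{1}{125 + \left(\left(-95\right) \left(-21\right) + 105\right)} = \frac{1}{125 + \left(1995 + 105\right)} = \frac{1}{125 + 2100} = \frac{1}{2225} \approx 0.00044944$)
$J - S{\left(Q{\left(-8,-7 \right)} \right)} = \frac{1}{2225} - \sqrt{23 - - \frac{4}{3}} = \frac{1}{2225} - \sqrt{23 + \frac{4}{3}} = \frac{1}{2225} - \sqrt{\frac{73}{3}} = \frac{1}{2225} - \frac{\sqrt{219}}{3}$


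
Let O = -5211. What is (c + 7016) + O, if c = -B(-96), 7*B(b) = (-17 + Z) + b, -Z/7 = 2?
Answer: 12762/7 ≈ 1823.1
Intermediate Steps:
Z = -14 (Z = -7*2 = -14)
B(b) = -31/7 + b/7 (B(b) = ((-17 - 14) + b)/7 = (-31 + b)/7 = -31/7 + b/7)
c = 127/7 (c = -(-31/7 + (⅐)*(-96)) = -(-31/7 - 96/7) = -1*(-127/7) = 127/7 ≈ 18.143)
(c + 7016) + O = (127/7 + 7016) - 5211 = 49239/7 - 5211 = 12762/7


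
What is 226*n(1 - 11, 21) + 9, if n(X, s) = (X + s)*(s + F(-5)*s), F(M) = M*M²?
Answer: -6473535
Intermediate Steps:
F(M) = M³
n(X, s) = -124*s*(X + s) (n(X, s) = (X + s)*(s + (-5)³*s) = (X + s)*(s - 125*s) = (X + s)*(-124*s) = -124*s*(X + s))
226*n(1 - 11, 21) + 9 = 226*(124*21*(-(1 - 11) - 1*21)) + 9 = 226*(124*21*(-1*(-10) - 21)) + 9 = 226*(124*21*(10 - 21)) + 9 = 226*(124*21*(-11)) + 9 = 226*(-28644) + 9 = -6473544 + 9 = -6473535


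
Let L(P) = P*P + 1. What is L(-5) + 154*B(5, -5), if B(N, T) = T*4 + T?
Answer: -3824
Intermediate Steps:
B(N, T) = 5*T (B(N, T) = 4*T + T = 5*T)
L(P) = 1 + P² (L(P) = P² + 1 = 1 + P²)
L(-5) + 154*B(5, -5) = (1 + (-5)²) + 154*(5*(-5)) = (1 + 25) + 154*(-25) = 26 - 3850 = -3824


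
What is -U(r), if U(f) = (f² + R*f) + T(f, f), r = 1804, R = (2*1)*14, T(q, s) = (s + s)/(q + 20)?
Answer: -753524035/228 ≈ -3.3049e+6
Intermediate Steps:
T(q, s) = 2*s/(20 + q) (T(q, s) = (2*s)/(20 + q) = 2*s/(20 + q))
R = 28 (R = 2*14 = 28)
U(f) = f² + 28*f + 2*f/(20 + f) (U(f) = (f² + 28*f) + 2*f/(20 + f) = f² + 28*f + 2*f/(20 + f))
-U(r) = -1804*(2 + (20 + 1804)*(28 + 1804))/(20 + 1804) = -1804*(2 + 1824*1832)/1824 = -1804*(2 + 3341568)/1824 = -1804*3341570/1824 = -1*753524035/228 = -753524035/228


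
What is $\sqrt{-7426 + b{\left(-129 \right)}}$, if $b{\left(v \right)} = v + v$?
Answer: $2 i \sqrt{1921} \approx 87.658 i$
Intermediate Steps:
$b{\left(v \right)} = 2 v$
$\sqrt{-7426 + b{\left(-129 \right)}} = \sqrt{-7426 + 2 \left(-129\right)} = \sqrt{-7426 - 258} = \sqrt{-7684} = 2 i \sqrt{1921}$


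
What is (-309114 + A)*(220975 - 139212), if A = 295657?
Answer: -1100284691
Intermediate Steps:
(-309114 + A)*(220975 - 139212) = (-309114 + 295657)*(220975 - 139212) = -13457*81763 = -1100284691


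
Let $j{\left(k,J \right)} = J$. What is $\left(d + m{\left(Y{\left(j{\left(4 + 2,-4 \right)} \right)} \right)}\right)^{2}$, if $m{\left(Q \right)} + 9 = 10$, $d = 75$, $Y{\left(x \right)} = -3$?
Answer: $5776$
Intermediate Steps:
$m{\left(Q \right)} = 1$ ($m{\left(Q \right)} = -9 + 10 = 1$)
$\left(d + m{\left(Y{\left(j{\left(4 + 2,-4 \right)} \right)} \right)}\right)^{2} = \left(75 + 1\right)^{2} = 76^{2} = 5776$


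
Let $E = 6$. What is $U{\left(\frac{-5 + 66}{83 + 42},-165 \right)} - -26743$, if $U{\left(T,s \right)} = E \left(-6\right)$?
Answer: $26707$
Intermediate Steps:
$U{\left(T,s \right)} = -36$ ($U{\left(T,s \right)} = 6 \left(-6\right) = -36$)
$U{\left(\frac{-5 + 66}{83 + 42},-165 \right)} - -26743 = -36 - -26743 = -36 + 26743 = 26707$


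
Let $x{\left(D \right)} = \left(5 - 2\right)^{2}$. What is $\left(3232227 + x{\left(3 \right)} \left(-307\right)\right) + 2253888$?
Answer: $5483352$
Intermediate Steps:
$x{\left(D \right)} = 9$ ($x{\left(D \right)} = 3^{2} = 9$)
$\left(3232227 + x{\left(3 \right)} \left(-307\right)\right) + 2253888 = \left(3232227 + 9 \left(-307\right)\right) + 2253888 = \left(3232227 - 2763\right) + 2253888 = 3229464 + 2253888 = 5483352$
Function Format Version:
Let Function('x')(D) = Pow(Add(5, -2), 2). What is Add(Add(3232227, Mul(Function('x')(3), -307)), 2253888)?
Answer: 5483352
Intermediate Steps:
Function('x')(D) = 9 (Function('x')(D) = Pow(3, 2) = 9)
Add(Add(3232227, Mul(Function('x')(3), -307)), 2253888) = Add(Add(3232227, Mul(9, -307)), 2253888) = Add(Add(3232227, -2763), 2253888) = Add(3229464, 2253888) = 5483352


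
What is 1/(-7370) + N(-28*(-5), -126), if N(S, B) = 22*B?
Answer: -20429641/7370 ≈ -2772.0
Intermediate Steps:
1/(-7370) + N(-28*(-5), -126) = 1/(-7370) + 22*(-126) = -1/7370 - 2772 = -20429641/7370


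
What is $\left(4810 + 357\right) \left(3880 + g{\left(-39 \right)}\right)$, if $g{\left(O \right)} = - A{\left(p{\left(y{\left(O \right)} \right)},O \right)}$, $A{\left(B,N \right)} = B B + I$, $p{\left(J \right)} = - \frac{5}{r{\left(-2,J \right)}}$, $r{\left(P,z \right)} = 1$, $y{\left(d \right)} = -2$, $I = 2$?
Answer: $19908451$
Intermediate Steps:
$p{\left(J \right)} = -5$ ($p{\left(J \right)} = - \frac{5}{1} = \left(-5\right) 1 = -5$)
$A{\left(B,N \right)} = 2 + B^{2}$ ($A{\left(B,N \right)} = B B + 2 = B^{2} + 2 = 2 + B^{2}$)
$g{\left(O \right)} = -27$ ($g{\left(O \right)} = - (2 + \left(-5\right)^{2}) = - (2 + 25) = \left(-1\right) 27 = -27$)
$\left(4810 + 357\right) \left(3880 + g{\left(-39 \right)}\right) = \left(4810 + 357\right) \left(3880 - 27\right) = 5167 \cdot 3853 = 19908451$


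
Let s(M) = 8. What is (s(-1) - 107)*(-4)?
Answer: 396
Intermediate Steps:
(s(-1) - 107)*(-4) = (8 - 107)*(-4) = -99*(-4) = 396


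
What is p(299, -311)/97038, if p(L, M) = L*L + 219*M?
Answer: 10646/48519 ≈ 0.21942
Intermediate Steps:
p(L, M) = L² + 219*M
p(299, -311)/97038 = (299² + 219*(-311))/97038 = (89401 - 68109)*(1/97038) = 21292*(1/97038) = 10646/48519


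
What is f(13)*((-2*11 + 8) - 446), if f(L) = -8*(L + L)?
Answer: 95680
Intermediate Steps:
f(L) = -16*L
f(13)*((-2*11 + 8) - 446) = (-16*13)*((-2*11 + 8) - 446) = -208*((-22 + 8) - 446) = -208*(-14 - 446) = -208*(-460) = 95680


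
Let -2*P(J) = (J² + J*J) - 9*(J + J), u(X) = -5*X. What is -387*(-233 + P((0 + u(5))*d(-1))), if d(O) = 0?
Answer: 90171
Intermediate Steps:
P(J) = -J² + 9*J (P(J) = -((J² + J*J) - 9*(J + J))/2 = -((J² + J²) - 18*J)/2 = -(2*J² - 18*J)/2 = -(-18*J + 2*J²)/2 = -J² + 9*J)
-387*(-233 + P((0 + u(5))*d(-1))) = -387*(-233 + ((0 - 5*5)*0)*(9 - (0 - 5*5)*0)) = -387*(-233 + ((0 - 25)*0)*(9 - (0 - 25)*0)) = -387*(-233 + (-25*0)*(9 - (-25)*0)) = -387*(-233 + 0*(9 - 1*0)) = -387*(-233 + 0*(9 + 0)) = -387*(-233 + 0*9) = -387*(-233 + 0) = -387*(-233) = 90171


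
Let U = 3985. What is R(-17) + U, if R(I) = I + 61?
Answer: 4029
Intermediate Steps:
R(I) = 61 + I
R(-17) + U = (61 - 17) + 3985 = 44 + 3985 = 4029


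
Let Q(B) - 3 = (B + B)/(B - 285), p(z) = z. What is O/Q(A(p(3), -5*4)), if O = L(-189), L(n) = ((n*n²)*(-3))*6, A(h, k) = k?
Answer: 7412893362/191 ≈ 3.8811e+7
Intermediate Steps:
Q(B) = 3 + 2*B/(-285 + B) (Q(B) = 3 + (B + B)/(B - 285) = 3 + (2*B)/(-285 + B) = 3 + 2*B/(-285 + B))
L(n) = -18*n³ (L(n) = (n³*(-3))*6 = -3*n³*6 = -18*n³)
O = 121522842 (O = -18*(-189)³ = -18*(-6751269) = 121522842)
O/Q(A(p(3), -5*4)) = 121522842/((5*(-171 - 5*4)/(-285 - 5*4))) = 121522842/((5*(-171 - 20)/(-285 - 20))) = 121522842/((5*(-191)/(-305))) = 121522842/((5*(-1/305)*(-191))) = 121522842/(191/61) = 121522842*(61/191) = 7412893362/191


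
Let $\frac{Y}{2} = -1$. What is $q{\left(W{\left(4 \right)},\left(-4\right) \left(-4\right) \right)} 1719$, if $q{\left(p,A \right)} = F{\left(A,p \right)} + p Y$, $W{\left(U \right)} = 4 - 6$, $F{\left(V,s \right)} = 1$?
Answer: $8595$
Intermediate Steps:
$Y = -2$ ($Y = 2 \left(-1\right) = -2$)
$W{\left(U \right)} = -2$ ($W{\left(U \right)} = 4 - 6 = -2$)
$q{\left(p,A \right)} = 1 - 2 p$ ($q{\left(p,A \right)} = 1 + p \left(-2\right) = 1 - 2 p$)
$q{\left(W{\left(4 \right)},\left(-4\right) \left(-4\right) \right)} 1719 = \left(1 - -4\right) 1719 = \left(1 + 4\right) 1719 = 5 \cdot 1719 = 8595$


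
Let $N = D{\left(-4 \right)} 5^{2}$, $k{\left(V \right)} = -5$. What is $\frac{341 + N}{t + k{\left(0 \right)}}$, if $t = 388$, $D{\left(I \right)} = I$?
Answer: $\frac{241}{383} \approx 0.62924$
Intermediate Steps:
$N = -100$ ($N = - 4 \cdot 5^{2} = \left(-4\right) 25 = -100$)
$\frac{341 + N}{t + k{\left(0 \right)}} = \frac{341 - 100}{388 - 5} = \frac{241}{383}$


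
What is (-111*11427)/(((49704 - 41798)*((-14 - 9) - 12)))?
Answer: 1268397/276710 ≈ 4.5838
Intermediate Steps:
(-111*11427)/(((49704 - 41798)*((-14 - 9) - 12))) = -1268397*1/(7906*(-23 - 12)) = -1268397/(7906*(-35)) = -1268397/(-276710) = -1268397*(-1/276710) = 1268397/276710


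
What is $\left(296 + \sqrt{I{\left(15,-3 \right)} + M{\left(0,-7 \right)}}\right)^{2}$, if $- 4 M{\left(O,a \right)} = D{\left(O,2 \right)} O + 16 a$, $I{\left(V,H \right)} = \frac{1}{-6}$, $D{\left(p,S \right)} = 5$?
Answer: $\frac{\left(1776 + \sqrt{1002}\right)^{2}}{36} \approx 90767.0$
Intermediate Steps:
$I{\left(V,H \right)} = - \frac{1}{6}$
$M{\left(O,a \right)} = - 4 a - \frac{5 O}{4}$ ($M{\left(O,a \right)} = - \frac{5 O + 16 a}{4} = - 4 a - \frac{5 O}{4}$)
$\left(296 + \sqrt{I{\left(15,-3 \right)} + M{\left(0,-7 \right)}}\right)^{2} = \left(296 + \sqrt{- \frac{1}{6} - -28}\right)^{2} = \left(296 + \sqrt{- \frac{1}{6} + \left(28 + 0\right)}\right)^{2} = \left(296 + \sqrt{- \frac{1}{6} + 28}\right)^{2} = \left(296 + \sqrt{\frac{167}{6}}\right)^{2} = \left(296 + \frac{\sqrt{1002}}{6}\right)^{2}$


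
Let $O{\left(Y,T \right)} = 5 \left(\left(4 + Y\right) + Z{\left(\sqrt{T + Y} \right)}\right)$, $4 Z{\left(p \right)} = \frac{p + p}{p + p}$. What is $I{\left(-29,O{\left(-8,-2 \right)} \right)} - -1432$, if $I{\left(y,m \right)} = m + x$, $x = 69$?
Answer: $\frac{5929}{4} \approx 1482.3$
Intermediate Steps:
$Z{\left(p \right)} = \frac{1}{4}$ ($Z{\left(p \right)} = \frac{\left(p + p\right) \frac{1}{p + p}}{4} = \frac{2 p \frac{1}{2 p}}{4} = \frac{1}{4} \cdot 1 = \frac{1}{4}$)
$O{\left(Y,T \right)} = \frac{85}{4} + 5 Y$ ($O{\left(Y,T \right)} = 5 \left(\left(4 + Y\right) + \frac{1}{4}\right) = 5 \left(\frac{17}{4} + Y\right) = \frac{85}{4} + 5 Y$)
$I{\left(y,m \right)} = 69 + m$ ($I{\left(y,m \right)} = m + 69 = 69 + m$)
$I{\left(-29,O{\left(-8,-2 \right)} \right)} - -1432 = \left(69 + \left(\frac{85}{4} + 5 \left(-8\right)\right)\right) - -1432 = \left(69 + \left(\frac{85}{4} - 40\right)\right) + 1432 = \left(69 - \frac{75}{4}\right) + 1432 = \frac{201}{4} + 1432 = \frac{5929}{4}$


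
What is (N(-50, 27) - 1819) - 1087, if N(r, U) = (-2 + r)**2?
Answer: -202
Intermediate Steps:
(N(-50, 27) - 1819) - 1087 = ((-2 - 50)**2 - 1819) - 1087 = ((-52)**2 - 1819) - 1087 = (2704 - 1819) - 1087 = 885 - 1087 = -202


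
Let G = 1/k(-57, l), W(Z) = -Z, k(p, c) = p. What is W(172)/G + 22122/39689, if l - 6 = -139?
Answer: 389133078/39689 ≈ 9804.6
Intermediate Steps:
l = -133 (l = 6 - 139 = -133)
G = -1/57 (G = 1/(-57) = -1/57 ≈ -0.017544)
W(172)/G + 22122/39689 = (-1*172)/(-1/57) + 22122/39689 = -172*(-57) + 22122*(1/39689) = 9804 + 22122/39689 = 389133078/39689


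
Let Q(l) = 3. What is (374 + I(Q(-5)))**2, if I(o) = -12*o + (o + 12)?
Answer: 124609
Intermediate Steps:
I(o) = 12 - 11*o (I(o) = -12*o + (12 + o) = 12 - 11*o)
(374 + I(Q(-5)))**2 = (374 + (12 - 11*3))**2 = (374 + (12 - 33))**2 = (374 - 21)**2 = 353**2 = 124609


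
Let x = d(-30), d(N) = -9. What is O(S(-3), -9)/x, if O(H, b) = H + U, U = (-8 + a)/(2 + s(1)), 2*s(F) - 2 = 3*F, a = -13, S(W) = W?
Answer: 23/27 ≈ 0.85185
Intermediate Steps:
s(F) = 1 + 3*F/2 (s(F) = 1 + (3*F)/2 = 1 + 3*F/2)
U = -14/3 (U = (-8 - 13)/(2 + (1 + (3/2)*1)) = -21/(2 + (1 + 3/2)) = -21/(2 + 5/2) = -21/9/2 = -21*2/9 = -14/3 ≈ -4.6667)
x = -9
O(H, b) = -14/3 + H (O(H, b) = H - 14/3 = -14/3 + H)
O(S(-3), -9)/x = (-14/3 - 3)/(-9) = -23/3*(-⅑) = 23/27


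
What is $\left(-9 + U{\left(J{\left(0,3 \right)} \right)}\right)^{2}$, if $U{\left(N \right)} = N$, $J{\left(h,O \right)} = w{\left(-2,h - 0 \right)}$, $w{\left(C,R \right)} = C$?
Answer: $121$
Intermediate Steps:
$J{\left(h,O \right)} = -2$
$\left(-9 + U{\left(J{\left(0,3 \right)} \right)}\right)^{2} = \left(-9 - 2\right)^{2} = \left(-11\right)^{2} = 121$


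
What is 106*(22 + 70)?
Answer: 9752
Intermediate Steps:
106*(22 + 70) = 106*92 = 9752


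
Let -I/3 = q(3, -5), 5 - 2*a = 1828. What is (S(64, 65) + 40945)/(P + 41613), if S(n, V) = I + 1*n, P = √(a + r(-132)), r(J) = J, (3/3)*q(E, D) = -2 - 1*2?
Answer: 3414013746/3463285625 - 41021*I*√4174/3463285625 ≈ 0.98577 - 0.00076523*I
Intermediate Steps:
a = -1823/2 (a = 5/2 - ½*1828 = 5/2 - 914 = -1823/2 ≈ -911.50)
q(E, D) = -4 (q(E, D) = -2 - 1*2 = -2 - 2 = -4)
I = 12 (I = -3*(-4) = 12)
P = I*√4174/2 (P = √(-1823/2 - 132) = √(-2087/2) = I*√4174/2 ≈ 32.303*I)
S(n, V) = 12 + n (S(n, V) = 12 + 1*n = 12 + n)
(S(64, 65) + 40945)/(P + 41613) = ((12 + 64) + 40945)/(I*√4174/2 + 41613) = (76 + 40945)/(41613 + I*√4174/2) = 41021/(41613 + I*√4174/2)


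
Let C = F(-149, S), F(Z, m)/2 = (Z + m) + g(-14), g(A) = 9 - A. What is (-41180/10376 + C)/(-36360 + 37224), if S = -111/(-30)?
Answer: -3223937/11206080 ≈ -0.28770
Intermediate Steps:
S = 37/10 (S = -111*(-1/30) = 37/10 ≈ 3.7000)
F(Z, m) = 46 + 2*Z + 2*m (F(Z, m) = 2*((Z + m) + (9 - 1*(-14))) = 2*((Z + m) + (9 + 14)) = 2*((Z + m) + 23) = 2*(23 + Z + m) = 46 + 2*Z + 2*m)
C = -1223/5 (C = 46 + 2*(-149) + 2*(37/10) = 46 - 298 + 37/5 = -1223/5 ≈ -244.60)
(-41180/10376 + C)/(-36360 + 37224) = (-41180/10376 - 1223/5)/(-36360 + 37224) = (-41180*1/10376 - 1223/5)/864 = (-10295/2594 - 1223/5)*(1/864) = -3223937/12970*1/864 = -3223937/11206080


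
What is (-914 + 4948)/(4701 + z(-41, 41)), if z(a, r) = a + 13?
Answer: 4034/4673 ≈ 0.86326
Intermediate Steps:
z(a, r) = 13 + a
(-914 + 4948)/(4701 + z(-41, 41)) = (-914 + 4948)/(4701 + (13 - 41)) = 4034/(4701 - 28) = 4034/4673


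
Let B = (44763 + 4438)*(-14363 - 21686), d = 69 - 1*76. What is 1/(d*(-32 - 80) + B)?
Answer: -1/1773646065 ≈ -5.6381e-10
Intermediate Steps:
d = -7 (d = 69 - 76 = -7)
B = -1773646849 (B = 49201*(-36049) = -1773646849)
1/(d*(-32 - 80) + B) = 1/(-7*(-32 - 80) - 1773646849) = 1/(-7*(-112) - 1773646849) = 1/(784 - 1773646849) = 1/(-1773646065) = -1/1773646065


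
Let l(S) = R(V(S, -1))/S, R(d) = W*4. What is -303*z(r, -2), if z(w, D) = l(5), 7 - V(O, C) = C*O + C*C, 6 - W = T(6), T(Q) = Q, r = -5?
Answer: 0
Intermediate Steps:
W = 0 (W = 6 - 1*6 = 6 - 6 = 0)
V(O, C) = 7 - C**2 - C*O (V(O, C) = 7 - (C*O + C*C) = 7 - (C*O + C**2) = 7 - (C**2 + C*O) = 7 + (-C**2 - C*O) = 7 - C**2 - C*O)
R(d) = 0 (R(d) = 0*4 = 0)
l(S) = 0 (l(S) = 0/S = 0)
z(w, D) = 0
-303*z(r, -2) = -303*0 = 0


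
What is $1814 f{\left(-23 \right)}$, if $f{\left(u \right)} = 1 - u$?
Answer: $43536$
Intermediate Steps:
$1814 f{\left(-23 \right)} = 1814 \left(1 - -23\right) = 1814 \left(1 + 23\right) = 1814 \cdot 24 = 43536$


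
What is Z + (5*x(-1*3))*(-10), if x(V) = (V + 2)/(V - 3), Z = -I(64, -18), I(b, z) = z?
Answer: 29/3 ≈ 9.6667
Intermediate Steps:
Z = 18 (Z = -1*(-18) = 18)
x(V) = (2 + V)/(-3 + V)
Z + (5*x(-1*3))*(-10) = 18 + (5*((2 - 1*3)/(-3 - 1*3)))*(-10) = 18 + (5*((2 - 3)/(-3 - 3)))*(-10) = 18 + (5*(-1/(-6)))*(-10) = 18 + (5*(-1/6*(-1)))*(-10) = 18 + (5*(1/6))*(-10) = 18 + (5/6)*(-10) = 18 - 25/3 = 29/3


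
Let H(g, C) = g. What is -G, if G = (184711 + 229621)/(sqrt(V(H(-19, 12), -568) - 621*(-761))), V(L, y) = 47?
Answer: -207166*sqrt(118157)/118157 ≈ -602.68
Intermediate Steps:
G = 207166*sqrt(118157)/118157 (G = (184711 + 229621)/(sqrt(47 - 621*(-761))) = 414332/(sqrt(47 + 472581)) = 414332/(sqrt(472628)) = 414332/((2*sqrt(118157))) = 414332*(sqrt(118157)/236314) = 207166*sqrt(118157)/118157 ≈ 602.68)
-G = -207166*sqrt(118157)/118157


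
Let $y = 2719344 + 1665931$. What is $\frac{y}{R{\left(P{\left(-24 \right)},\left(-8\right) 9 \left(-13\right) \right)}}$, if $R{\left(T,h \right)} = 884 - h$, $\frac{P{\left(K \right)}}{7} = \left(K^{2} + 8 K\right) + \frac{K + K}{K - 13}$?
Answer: $- \frac{4385275}{52} \approx -84332.0$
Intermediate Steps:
$P{\left(K \right)} = 7 K^{2} + 56 K + \frac{14 K}{-13 + K}$ ($P{\left(K \right)} = 7 \left(\left(K^{2} + 8 K\right) + \frac{K + K}{K - 13}\right) = 7 \left(\left(K^{2} + 8 K\right) + \frac{2 K}{-13 + K}\right) = 7 \left(K^{2} + 8 K + \frac{2 K}{-13 + K}\right) = 7 K^{2} + 56 K + \frac{14 K}{-13 + K}$)
$y = 4385275$
$\frac{y}{R{\left(P{\left(-24 \right)},\left(-8\right) 9 \left(-13\right) \right)}} = \frac{4385275}{884 - \left(-8\right) 9 \left(-13\right)} = \frac{4385275}{884 - \left(-72\right) \left(-13\right)} = \frac{4385275}{884 - 936} = \frac{4385275}{-52} = 4385275 \left(- \frac{1}{52}\right) = - \frac{4385275}{52}$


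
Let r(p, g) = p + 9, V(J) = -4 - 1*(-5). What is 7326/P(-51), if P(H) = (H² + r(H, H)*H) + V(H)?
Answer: 3663/2372 ≈ 1.5443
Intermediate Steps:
V(J) = 1 (V(J) = -4 + 5 = 1)
r(p, g) = 9 + p
P(H) = 1 + H² + H*(9 + H) (P(H) = (H² + (9 + H)*H) + 1 = (H² + H*(9 + H)) + 1 = 1 + H² + H*(9 + H))
7326/P(-51) = 7326/(1 + (-51)² - 51*(9 - 51)) = 7326/(1 + 2601 - 51*(-42)) = 7326/(1 + 2601 + 2142) = 7326/4744 = 7326*(1/4744) = 3663/2372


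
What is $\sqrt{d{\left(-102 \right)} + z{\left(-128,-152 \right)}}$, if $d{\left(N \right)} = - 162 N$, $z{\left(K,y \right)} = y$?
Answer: $2 \sqrt{4093} \approx 127.95$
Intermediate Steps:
$\sqrt{d{\left(-102 \right)} + z{\left(-128,-152 \right)}} = \sqrt{\left(-162\right) \left(-102\right) - 152} = \sqrt{16524 - 152} = \sqrt{16372} = 2 \sqrt{4093}$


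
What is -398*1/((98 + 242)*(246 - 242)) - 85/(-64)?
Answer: 5633/5440 ≈ 1.0355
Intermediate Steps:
-398*1/((98 + 242)*(246 - 242)) - 85/(-64) = -398/(4*340) - 85*(-1/64) = -398/1360 + 85/64 = -398*1/1360 + 85/64 = -199/680 + 85/64 = 5633/5440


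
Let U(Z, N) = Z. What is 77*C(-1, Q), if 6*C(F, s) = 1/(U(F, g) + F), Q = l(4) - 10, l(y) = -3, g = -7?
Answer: -77/12 ≈ -6.4167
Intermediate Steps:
Q = -13 (Q = -3 - 10 = -13)
C(F, s) = 1/(12*F) (C(F, s) = 1/(6*(F + F)) = 1/(6*((2*F))) = (1/(2*F))/6 = 1/(12*F))
77*C(-1, Q) = 77*((1/12)/(-1)) = 77*((1/12)*(-1)) = 77*(-1/12) = -77/12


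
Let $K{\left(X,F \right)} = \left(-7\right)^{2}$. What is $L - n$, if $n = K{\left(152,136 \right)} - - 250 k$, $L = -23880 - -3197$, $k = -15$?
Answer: $-16982$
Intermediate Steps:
$K{\left(X,F \right)} = 49$
$L = -20683$ ($L = -23880 + 3197 = -20683$)
$n = -3701$ ($n = 49 - \left(-250\right) \left(-15\right) = 49 - 3750 = -3701$)
$L - n = -20683 - -3701 = -20683 + 3701 = -16982$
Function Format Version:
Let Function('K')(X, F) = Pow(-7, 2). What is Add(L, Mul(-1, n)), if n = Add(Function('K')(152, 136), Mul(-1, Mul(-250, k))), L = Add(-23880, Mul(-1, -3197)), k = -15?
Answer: -16982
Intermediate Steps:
Function('K')(X, F) = 49
L = -20683 (L = Add(-23880, 3197) = -20683)
n = -3701 (n = Add(49, Mul(-1, Mul(-250, -15))) = Add(49, Mul(-1, 3750)) = Add(49, -3750) = -3701)
Add(L, Mul(-1, n)) = Add(-20683, Mul(-1, -3701)) = Add(-20683, 3701) = -16982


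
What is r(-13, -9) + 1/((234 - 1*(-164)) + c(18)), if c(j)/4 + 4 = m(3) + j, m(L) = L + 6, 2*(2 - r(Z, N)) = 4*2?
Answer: -979/490 ≈ -1.9980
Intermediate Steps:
r(Z, N) = -2 (r(Z, N) = 2 - 2*2 = 2 - ½*8 = 2 - 4 = -2)
m(L) = 6 + L
c(j) = 20 + 4*j (c(j) = -16 + 4*((6 + 3) + j) = -16 + 4*(9 + j) = -16 + (36 + 4*j) = 20 + 4*j)
r(-13, -9) + 1/((234 - 1*(-164)) + c(18)) = -2 + 1/((234 - 1*(-164)) + (20 + 4*18)) = -2 + 1/((234 + 164) + (20 + 72)) = -2 + 1/(398 + 92) = -2 + 1/490 = -979/490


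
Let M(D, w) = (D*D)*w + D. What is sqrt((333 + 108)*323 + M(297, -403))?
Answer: 3*I*sqrt(3933943) ≈ 5950.3*I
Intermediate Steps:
M(D, w) = D + w*D**2 (M(D, w) = D**2*w + D = w*D**2 + D = D + w*D**2)
sqrt((333 + 108)*323 + M(297, -403)) = sqrt((333 + 108)*323 + 297*(1 + 297*(-403))) = sqrt(441*323 + 297*(1 - 119691)) = sqrt(142443 + 297*(-119690)) = sqrt(142443 - 35547930) = sqrt(-35405487) = 3*I*sqrt(3933943)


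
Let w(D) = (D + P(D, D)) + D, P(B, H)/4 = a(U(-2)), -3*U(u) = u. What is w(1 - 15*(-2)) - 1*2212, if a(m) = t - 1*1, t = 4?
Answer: -2138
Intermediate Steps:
U(u) = -u/3
a(m) = 3 (a(m) = 4 - 1*1 = 4 - 1 = 3)
P(B, H) = 12 (P(B, H) = 4*3 = 12)
w(D) = 12 + 2*D (w(D) = (D + 12) + D = (12 + D) + D = 12 + 2*D)
w(1 - 15*(-2)) - 1*2212 = (12 + 2*(1 - 15*(-2))) - 1*2212 = (12 + 2*(1 - 3*(-10))) - 2212 = (12 + 2*(1 + 30)) - 2212 = (12 + 2*31) - 2212 = (12 + 62) - 2212 = 74 - 2212 = -2138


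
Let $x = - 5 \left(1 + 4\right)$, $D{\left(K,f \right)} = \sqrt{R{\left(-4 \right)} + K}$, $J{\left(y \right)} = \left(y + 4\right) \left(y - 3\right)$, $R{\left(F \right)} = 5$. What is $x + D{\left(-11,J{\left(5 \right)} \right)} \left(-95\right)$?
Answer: $-25 - 95 i \sqrt{6} \approx -25.0 - 232.7 i$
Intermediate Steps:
$J{\left(y \right)} = \left(-3 + y\right) \left(4 + y\right)$ ($J{\left(y \right)} = \left(4 + y\right) \left(-3 + y\right) = \left(-3 + y\right) \left(4 + y\right)$)
$D{\left(K,f \right)} = \sqrt{5 + K}$
$x = -25$ ($x = \left(-5\right) 5 = -25$)
$x + D{\left(-11,J{\left(5 \right)} \right)} \left(-95\right) = -25 + \sqrt{5 - 11} \left(-95\right) = -25 + \sqrt{-6} \left(-95\right) = -25 + i \sqrt{6} \left(-95\right) = -25 - 95 i \sqrt{6}$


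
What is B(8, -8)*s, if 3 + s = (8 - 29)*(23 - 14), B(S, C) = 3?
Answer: -576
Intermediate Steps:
s = -192 (s = -3 + (8 - 29)*(23 - 14) = -3 - 21*9 = -3 - 189 = -192)
B(8, -8)*s = 3*(-192) = -576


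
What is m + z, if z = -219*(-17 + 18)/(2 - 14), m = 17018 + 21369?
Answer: 153621/4 ≈ 38405.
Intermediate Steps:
m = 38387
z = 73/4 (z = -219/(-12) = -219*(-1)/12 = -219*(-1/12) = 73/4 ≈ 18.250)
m + z = 38387 + 73/4 = 153621/4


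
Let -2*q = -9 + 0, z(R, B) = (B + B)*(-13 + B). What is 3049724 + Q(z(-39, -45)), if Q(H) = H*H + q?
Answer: 60596257/2 ≈ 3.0298e+7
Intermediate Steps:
z(R, B) = 2*B*(-13 + B) (z(R, B) = (2*B)*(-13 + B) = 2*B*(-13 + B))
q = 9/2 (q = -(-9 + 0)/2 = -½*(-9) = 9/2 ≈ 4.5000)
Q(H) = 9/2 + H² (Q(H) = H*H + 9/2 = H² + 9/2 = 9/2 + H²)
3049724 + Q(z(-39, -45)) = 3049724 + (9/2 + (2*(-45)*(-13 - 45))²) = 3049724 + (9/2 + (2*(-45)*(-58))²) = 3049724 + (9/2 + 5220²) = 3049724 + (9/2 + 27248400) = 3049724 + 54496809/2 = 60596257/2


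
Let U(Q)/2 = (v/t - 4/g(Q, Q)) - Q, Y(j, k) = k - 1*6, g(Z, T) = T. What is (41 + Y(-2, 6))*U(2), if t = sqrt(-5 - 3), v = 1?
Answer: -328 - 41*I*sqrt(2)/2 ≈ -328.0 - 28.991*I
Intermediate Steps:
t = 2*I*sqrt(2) (t = sqrt(-8) = 2*I*sqrt(2) ≈ 2.8284*I)
Y(j, k) = -6 + k (Y(j, k) = k - 6 = -6 + k)
U(Q) = -8/Q - 2*Q - I*sqrt(2)/2 (U(Q) = 2*((1/(2*I*sqrt(2)) - 4/Q) - Q) = 2*((1*(-I*sqrt(2)/4) - 4/Q) - Q) = 2*((-I*sqrt(2)/4 - 4/Q) - Q) = 2*((-4/Q - I*sqrt(2)/4) - Q) = 2*(-Q - 4/Q - I*sqrt(2)/4) = -8/Q - 2*Q - I*sqrt(2)/2)
(41 + Y(-2, 6))*U(2) = (41 + (-6 + 6))*(-8/2 - 2*2 - I*sqrt(2)/2) = (41 + 0)*(-8*1/2 - 4 - I*sqrt(2)/2) = 41*(-4 - 4 - I*sqrt(2)/2) = 41*(-8 - I*sqrt(2)/2) = -328 - 41*I*sqrt(2)/2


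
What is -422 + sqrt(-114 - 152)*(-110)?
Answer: -422 - 110*I*sqrt(266) ≈ -422.0 - 1794.0*I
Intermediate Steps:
-422 + sqrt(-114 - 152)*(-110) = -422 + sqrt(-266)*(-110) = -422 + (I*sqrt(266))*(-110) = -422 - 110*I*sqrt(266)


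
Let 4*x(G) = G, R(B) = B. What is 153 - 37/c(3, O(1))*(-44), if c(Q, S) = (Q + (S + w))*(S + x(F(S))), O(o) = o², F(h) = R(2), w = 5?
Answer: 7387/27 ≈ 273.59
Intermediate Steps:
F(h) = 2
x(G) = G/4
c(Q, S) = (½ + S)*(5 + Q + S) (c(Q, S) = (Q + (S + 5))*(S + (¼)*2) = (Q + (5 + S))*(S + ½) = (5 + Q + S)*(½ + S) = (½ + S)*(5 + Q + S))
153 - 37/c(3, O(1))*(-44) = 153 - 37/(5/2 + (1²)² + (½)*3 + (11/2)*1² + 3*1²)*(-44) = 153 - 37/(5/2 + 1² + 3/2 + (11/2)*1 + 3*1)*(-44) = 153 - 37/(5/2 + 1 + 3/2 + 11/2 + 3)*(-44) = 153 - 37/27/2*(-44) = 153 - 37*2/27*(-44) = 153 - 74/27*(-44) = 153 + 3256/27 = 7387/27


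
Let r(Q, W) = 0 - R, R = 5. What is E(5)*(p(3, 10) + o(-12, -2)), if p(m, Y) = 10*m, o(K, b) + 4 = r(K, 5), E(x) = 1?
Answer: 21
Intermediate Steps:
r(Q, W) = -5 (r(Q, W) = 0 - 1*5 = 0 - 5 = -5)
o(K, b) = -9 (o(K, b) = -4 - 5 = -9)
E(5)*(p(3, 10) + o(-12, -2)) = 1*(10*3 - 9) = 1*(30 - 9) = 1*21 = 21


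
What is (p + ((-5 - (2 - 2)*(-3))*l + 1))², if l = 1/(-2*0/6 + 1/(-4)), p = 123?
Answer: 20736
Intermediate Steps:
l = -4 (l = 1/(0*(⅙) + 1*(-¼)) = 1/(0 - ¼) = 1/(-¼) = -4)
(p + ((-5 - (2 - 2)*(-3))*l + 1))² = (123 + ((-5 - (2 - 2)*(-3))*(-4) + 1))² = (123 + ((-5 - 0*(-3))*(-4) + 1))² = (123 + ((-5 - 1*0)*(-4) + 1))² = (123 + ((-5 + 0)*(-4) + 1))² = (123 + (-5*(-4) + 1))² = (123 + (20 + 1))² = (123 + 21)² = 144² = 20736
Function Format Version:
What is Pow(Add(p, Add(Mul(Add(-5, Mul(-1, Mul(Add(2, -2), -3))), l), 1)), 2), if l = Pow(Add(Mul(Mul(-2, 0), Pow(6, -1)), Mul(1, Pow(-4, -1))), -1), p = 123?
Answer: 20736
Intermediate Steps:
l = -4 (l = Pow(Add(Mul(0, Rational(1, 6)), Mul(1, Rational(-1, 4))), -1) = Pow(Add(0, Rational(-1, 4)), -1) = Pow(Rational(-1, 4), -1) = -4)
Pow(Add(p, Add(Mul(Add(-5, Mul(-1, Mul(Add(2, -2), -3))), l), 1)), 2) = Pow(Add(123, Add(Mul(Add(-5, Mul(-1, Mul(Add(2, -2), -3))), -4), 1)), 2) = Pow(Add(123, Add(Mul(Add(-5, Mul(-1, Mul(0, -3))), -4), 1)), 2) = Pow(Add(123, Add(Mul(Add(-5, Mul(-1, 0)), -4), 1)), 2) = Pow(Add(123, Add(Mul(Add(-5, 0), -4), 1)), 2) = Pow(Add(123, Add(Mul(-5, -4), 1)), 2) = Pow(Add(123, Add(20, 1)), 2) = Pow(Add(123, 21), 2) = Pow(144, 2) = 20736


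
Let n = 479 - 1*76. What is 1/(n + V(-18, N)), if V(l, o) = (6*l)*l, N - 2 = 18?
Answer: 1/2347 ≈ 0.00042608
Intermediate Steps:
N = 20 (N = 2 + 18 = 20)
V(l, o) = 6*l²
n = 403 (n = 479 - 76 = 403)
1/(n + V(-18, N)) = 1/(403 + 6*(-18)²) = 1/(403 + 6*324) = 1/(403 + 1944) = 1/2347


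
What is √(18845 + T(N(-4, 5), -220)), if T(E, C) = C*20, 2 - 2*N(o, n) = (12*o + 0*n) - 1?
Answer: 3*√1605 ≈ 120.19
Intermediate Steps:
N(o, n) = 3/2 - 6*o (N(o, n) = 1 - ((12*o + 0*n) - 1)/2 = 1 - ((12*o + 0) - 1)/2 = 1 - (12*o - 1)/2 = 1 - (-1 + 12*o)/2 = 1 + (½ - 6*o) = 3/2 - 6*o)
T(E, C) = 20*C
√(18845 + T(N(-4, 5), -220)) = √(18845 + 20*(-220)) = √(18845 - 4400) = √14445 = 3*√1605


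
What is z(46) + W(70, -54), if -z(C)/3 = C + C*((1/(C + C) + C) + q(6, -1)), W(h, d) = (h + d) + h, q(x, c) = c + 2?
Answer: -13079/2 ≈ -6539.5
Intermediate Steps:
q(x, c) = 2 + c
W(h, d) = d + 2*h (W(h, d) = (d + h) + h = d + 2*h)
z(C) = -3*C - 3*C*(1 + C + 1/(2*C)) (z(C) = -3*(C + C*((1/(C + C) + C) + (2 - 1))) = -3*(C + C*((1/(2*C) + C) + 1)) = -3*(C + C*((C + 1/(2*C)) + 1)) = -3*(C + C*(1 + C + 1/(2*C))) = -3*C - 3*C*(1 + C + 1/(2*C)))
z(46) + W(70, -54) = (-3/2 - 6*46 - 3*46²) + (-54 + 2*70) = (-3/2 - 276 - 3*2116) + (-54 + 140) = (-3/2 - 276 - 6348) + 86 = -13251/2 + 86 = -13079/2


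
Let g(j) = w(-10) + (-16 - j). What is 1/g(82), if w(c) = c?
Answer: -1/108 ≈ -0.0092593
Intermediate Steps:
g(j) = -26 - j (g(j) = -10 + (-16 - j) = -26 - j)
1/g(82) = 1/(-26 - 1*82) = 1/(-26 - 82) = 1/(-108) = -1/108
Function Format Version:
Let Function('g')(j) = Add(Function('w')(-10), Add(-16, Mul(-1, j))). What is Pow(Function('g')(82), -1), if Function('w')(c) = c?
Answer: Rational(-1, 108) ≈ -0.0092593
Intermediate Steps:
Function('g')(j) = Add(-26, Mul(-1, j)) (Function('g')(j) = Add(-10, Add(-16, Mul(-1, j))) = Add(-26, Mul(-1, j)))
Pow(Function('g')(82), -1) = Pow(Add(-26, Mul(-1, 82)), -1) = Pow(Add(-26, -82), -1) = Pow(-108, -1) = Rational(-1, 108)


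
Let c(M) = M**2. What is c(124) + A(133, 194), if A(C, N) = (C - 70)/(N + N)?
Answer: 5965951/388 ≈ 15376.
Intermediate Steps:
A(C, N) = (-70 + C)/(2*N) (A(C, N) = (-70 + C)/((2*N)) = (-70 + C)*(1/(2*N)) = (-70 + C)/(2*N))
c(124) + A(133, 194) = 124**2 + (1/2)*(-70 + 133)/194 = 15376 + (1/2)*(1/194)*63 = 15376 + 63/388 = 5965951/388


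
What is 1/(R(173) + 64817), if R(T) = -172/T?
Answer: 173/11213169 ≈ 1.5428e-5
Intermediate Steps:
1/(R(173) + 64817) = 1/(-172/173 + 64817) = 1/(11213169/173) = 173/11213169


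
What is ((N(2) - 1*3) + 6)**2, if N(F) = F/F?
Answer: 16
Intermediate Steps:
N(F) = 1
((N(2) - 1*3) + 6)**2 = ((1 - 1*3) + 6)**2 = ((1 - 3) + 6)**2 = (-2 + 6)**2 = 4**2 = 16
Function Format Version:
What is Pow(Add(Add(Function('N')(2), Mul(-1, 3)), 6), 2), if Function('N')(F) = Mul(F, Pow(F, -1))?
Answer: 16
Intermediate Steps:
Function('N')(F) = 1
Pow(Add(Add(Function('N')(2), Mul(-1, 3)), 6), 2) = Pow(Add(Add(1, Mul(-1, 3)), 6), 2) = Pow(Add(Add(1, -3), 6), 2) = Pow(Add(-2, 6), 2) = Pow(4, 2) = 16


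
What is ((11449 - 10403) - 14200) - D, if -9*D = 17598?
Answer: -33596/3 ≈ -11199.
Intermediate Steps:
D = -5866/3 (D = -⅑*17598 = -5866/3 ≈ -1955.3)
((11449 - 10403) - 14200) - D = ((11449 - 10403) - 14200) - 1*(-5866/3) = (1046 - 14200) + 5866/3 = -13154 + 5866/3 = -33596/3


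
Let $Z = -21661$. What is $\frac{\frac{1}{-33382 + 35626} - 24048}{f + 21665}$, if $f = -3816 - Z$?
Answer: $- \frac{53963711}{88660440} \approx -0.60866$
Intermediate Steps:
$f = 17845$ ($f = -3816 - -21661 = -3816 + 21661 = 17845$)
$\frac{\frac{1}{-33382 + 35626} - 24048}{f + 21665} = \frac{\frac{1}{-33382 + 35626} - 24048}{17845 + 21665} = \frac{\frac{1}{2244} - 24048}{39510} = \left(\frac{1}{2244} - 24048\right) \frac{1}{39510} = \left(- \frac{53963711}{2244}\right) \frac{1}{39510} = - \frac{53963711}{88660440}$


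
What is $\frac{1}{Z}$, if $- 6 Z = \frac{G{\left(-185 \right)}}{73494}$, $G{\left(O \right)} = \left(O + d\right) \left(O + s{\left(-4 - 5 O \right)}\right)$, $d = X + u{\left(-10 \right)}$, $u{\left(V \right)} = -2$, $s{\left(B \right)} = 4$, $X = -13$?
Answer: $- \frac{110241}{9050} \approx -12.181$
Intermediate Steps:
$d = -15$ ($d = -13 - 2 = -15$)
$G{\left(O \right)} = \left(-15 + O\right) \left(4 + O\right)$ ($G{\left(O \right)} = \left(O - 15\right) \left(O + 4\right) = \left(-15 + O\right) \left(4 + O\right)$)
$Z = - \frac{9050}{110241}$ ($Z = - \frac{\left(-60 + \left(-185\right)^{2} - -2035\right) \frac{1}{73494}}{6} = - \frac{\left(-60 + 34225 + 2035\right) \frac{1}{73494}}{6} = - \frac{36200 \cdot \frac{1}{73494}}{6} = \left(- \frac{1}{6}\right) \frac{18100}{36747} = - \frac{9050}{110241} \approx -0.082093$)
$\frac{1}{Z} = \frac{1}{- \frac{9050}{110241}} = - \frac{110241}{9050}$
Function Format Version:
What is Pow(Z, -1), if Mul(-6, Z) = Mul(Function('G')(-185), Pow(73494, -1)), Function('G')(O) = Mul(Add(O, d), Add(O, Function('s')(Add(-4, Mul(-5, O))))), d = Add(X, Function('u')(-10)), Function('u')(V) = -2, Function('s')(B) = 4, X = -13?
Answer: Rational(-110241, 9050) ≈ -12.181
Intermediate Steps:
d = -15 (d = Add(-13, -2) = -15)
Function('G')(O) = Mul(Add(-15, O), Add(4, O)) (Function('G')(O) = Mul(Add(O, -15), Add(O, 4)) = Mul(Add(-15, O), Add(4, O)))
Z = Rational(-9050, 110241) (Z = Mul(Rational(-1, 6), Mul(Add(-60, Pow(-185, 2), Mul(-11, -185)), Pow(73494, -1))) = Mul(Rational(-1, 6), Mul(Add(-60, 34225, 2035), Rational(1, 73494))) = Mul(Rational(-1, 6), Mul(36200, Rational(1, 73494))) = Mul(Rational(-1, 6), Rational(18100, 36747)) = Rational(-9050, 110241) ≈ -0.082093)
Pow(Z, -1) = Pow(Rational(-9050, 110241), -1) = Rational(-110241, 9050)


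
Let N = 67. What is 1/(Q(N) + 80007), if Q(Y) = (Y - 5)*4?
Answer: 1/80255 ≈ 1.2460e-5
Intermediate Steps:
Q(Y) = -20 + 4*Y (Q(Y) = (-5 + Y)*4 = -20 + 4*Y)
1/(Q(N) + 80007) = 1/((-20 + 4*67) + 80007) = 1/((-20 + 268) + 80007) = 1/(248 + 80007) = 1/80255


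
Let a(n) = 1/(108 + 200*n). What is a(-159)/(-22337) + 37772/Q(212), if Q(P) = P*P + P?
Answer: 31383753097/37518922812 ≈ 0.83648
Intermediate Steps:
Q(P) = P + P² (Q(P) = P² + P = P + P²)
a(-159)/(-22337) + 37772/Q(212) = (1/(4*(27 + 50*(-159))))/(-22337) + 37772/((212*(1 + 212))) = (1/(4*(27 - 7950)))*(-1/22337) + 37772/((212*213)) = ((¼)/(-7923))*(-1/22337) + 37772/45156 = ((¼)*(-1/7923))*(-1/22337) + 37772*(1/45156) = -1/31692*(-1/22337) + 133/159 = 1/707904204 + 133/159 = 31383753097/37518922812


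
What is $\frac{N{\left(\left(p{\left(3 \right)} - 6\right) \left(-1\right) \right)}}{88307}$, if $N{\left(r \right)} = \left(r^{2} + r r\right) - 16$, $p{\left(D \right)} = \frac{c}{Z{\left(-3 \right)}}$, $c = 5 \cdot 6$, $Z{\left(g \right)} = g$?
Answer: $\frac{496}{88307} \approx 0.0056168$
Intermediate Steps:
$c = 30$
$p{\left(D \right)} = -10$ ($p{\left(D \right)} = \frac{30}{-3} = 30 \left(- \frac{1}{3}\right) = -10$)
$N{\left(r \right)} = -16 + 2 r^{2}$ ($N{\left(r \right)} = \left(r^{2} + r^{2}\right) - 16 = 2 r^{2} - 16 = -16 + 2 r^{2}$)
$\frac{N{\left(\left(p{\left(3 \right)} - 6\right) \left(-1\right) \right)}}{88307} = \frac{-16 + 2 \left(\left(-10 - 6\right) \left(-1\right)\right)^{2}}{88307} = \left(-16 + 2 \left(\left(-16\right) \left(-1\right)\right)^{2}\right) \frac{1}{88307} = \left(-16 + 2 \cdot 16^{2}\right) \frac{1}{88307} = \left(-16 + 2 \cdot 256\right) \frac{1}{88307} = \left(-16 + 512\right) \frac{1}{88307} = 496 \cdot \frac{1}{88307} = \frac{496}{88307}$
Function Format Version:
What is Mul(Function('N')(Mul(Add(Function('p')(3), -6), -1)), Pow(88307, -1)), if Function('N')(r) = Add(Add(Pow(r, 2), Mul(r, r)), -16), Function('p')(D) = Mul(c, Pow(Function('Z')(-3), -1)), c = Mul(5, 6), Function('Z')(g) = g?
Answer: Rational(496, 88307) ≈ 0.0056168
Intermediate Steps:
c = 30
Function('p')(D) = -10 (Function('p')(D) = Mul(30, Pow(-3, -1)) = Mul(30, Rational(-1, 3)) = -10)
Function('N')(r) = Add(-16, Mul(2, Pow(r, 2))) (Function('N')(r) = Add(Add(Pow(r, 2), Pow(r, 2)), -16) = Add(Mul(2, Pow(r, 2)), -16) = Add(-16, Mul(2, Pow(r, 2))))
Mul(Function('N')(Mul(Add(Function('p')(3), -6), -1)), Pow(88307, -1)) = Mul(Add(-16, Mul(2, Pow(Mul(Add(-10, -6), -1), 2))), Pow(88307, -1)) = Mul(Add(-16, Mul(2, Pow(Mul(-16, -1), 2))), Rational(1, 88307)) = Mul(Add(-16, Mul(2, Pow(16, 2))), Rational(1, 88307)) = Mul(Add(-16, Mul(2, 256)), Rational(1, 88307)) = Mul(Add(-16, 512), Rational(1, 88307)) = Mul(496, Rational(1, 88307)) = Rational(496, 88307)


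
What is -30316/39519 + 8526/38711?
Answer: -836623682/1529820009 ≈ -0.54688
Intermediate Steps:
-30316/39519 + 8526/38711 = -836623682/1529820009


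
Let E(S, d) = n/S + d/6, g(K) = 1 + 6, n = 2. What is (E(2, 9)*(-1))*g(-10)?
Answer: -35/2 ≈ -17.500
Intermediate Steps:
g(K) = 7
E(S, d) = 2/S + d/6
(E(2, 9)*(-1))*g(-10) = ((2/2 + (⅙)*9)*(-1))*7 = ((2*(½) + 3/2)*(-1))*7 = ((1 + 3/2)*(-1))*7 = ((5/2)*(-1))*7 = -5/2*7 = -35/2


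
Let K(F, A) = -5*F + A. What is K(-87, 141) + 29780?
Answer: 30356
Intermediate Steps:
K(F, A) = A - 5*F
K(-87, 141) + 29780 = (141 - 5*(-87)) + 29780 = (141 + 435) + 29780 = 576 + 29780 = 30356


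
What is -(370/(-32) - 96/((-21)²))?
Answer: 27707/2352 ≈ 11.780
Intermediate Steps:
-(370/(-32) - 96/((-21)²)) = -(370*(-1/32) - 96/441) = -(-185/16 - 96*1/441) = -(-185/16 - 32/147) = -1*(-27707/2352) = 27707/2352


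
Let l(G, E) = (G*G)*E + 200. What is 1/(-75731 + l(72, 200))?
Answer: 1/961269 ≈ 1.0403e-6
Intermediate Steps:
l(G, E) = 200 + E*G² (l(G, E) = G²*E + 200 = E*G² + 200 = 200 + E*G²)
1/(-75731 + l(72, 200)) = 1/(-75731 + (200 + 200*72²)) = 1/(-75731 + (200 + 200*5184)) = 1/(-75731 + (200 + 1036800)) = 1/(-75731 + 1037000) = 1/961269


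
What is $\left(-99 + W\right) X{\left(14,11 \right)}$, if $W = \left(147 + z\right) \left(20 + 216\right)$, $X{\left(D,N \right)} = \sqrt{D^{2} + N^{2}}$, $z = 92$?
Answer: $56305 \sqrt{317} \approx 1.0025 \cdot 10^{6}$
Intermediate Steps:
$W = 56404$ ($W = \left(147 + 92\right) \left(20 + 216\right) = 239 \cdot 236 = 56404$)
$\left(-99 + W\right) X{\left(14,11 \right)} = \left(-99 + 56404\right) \sqrt{14^{2} + 11^{2}} = 56305 \sqrt{196 + 121} = 56305 \sqrt{317}$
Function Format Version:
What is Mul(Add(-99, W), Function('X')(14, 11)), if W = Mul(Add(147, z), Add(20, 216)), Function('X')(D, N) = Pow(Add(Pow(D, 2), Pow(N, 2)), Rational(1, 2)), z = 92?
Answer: Mul(56305, Pow(317, Rational(1, 2))) ≈ 1.0025e+6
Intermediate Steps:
W = 56404 (W = Mul(Add(147, 92), Add(20, 216)) = Mul(239, 236) = 56404)
Mul(Add(-99, W), Function('X')(14, 11)) = Mul(Add(-99, 56404), Pow(Add(Pow(14, 2), Pow(11, 2)), Rational(1, 2))) = Mul(56305, Pow(Add(196, 121), Rational(1, 2))) = Mul(56305, Pow(317, Rational(1, 2)))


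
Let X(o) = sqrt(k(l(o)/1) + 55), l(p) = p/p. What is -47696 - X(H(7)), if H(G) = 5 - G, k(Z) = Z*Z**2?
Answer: -47696 - 2*sqrt(14) ≈ -47704.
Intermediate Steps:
l(p) = 1
k(Z) = Z**3
X(o) = 2*sqrt(14) (X(o) = sqrt((1/1)**3 + 55) = sqrt((1*1)**3 + 55) = sqrt(1**3 + 55) = sqrt(1 + 55) = sqrt(56) = 2*sqrt(14))
-47696 - X(H(7)) = -47696 - 2*sqrt(14)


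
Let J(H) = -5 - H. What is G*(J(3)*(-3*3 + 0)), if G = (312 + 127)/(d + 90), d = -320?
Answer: -15804/115 ≈ -137.43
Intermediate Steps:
G = -439/230 (G = (312 + 127)/(-320 + 90) = 439/(-230) = 439*(-1/230) = -439/230 ≈ -1.9087)
G*(J(3)*(-3*3 + 0)) = -439*(-5 - 1*3)*(-3*3 + 0)/230 = -439*(-5 - 3)*(-9 + 0)/230 = -(-1756)*(-9)/115 = -439/230*72 = -15804/115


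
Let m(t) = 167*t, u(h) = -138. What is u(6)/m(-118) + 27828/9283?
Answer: 274829811/91465399 ≈ 3.0047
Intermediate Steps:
u(6)/m(-118) + 27828/9283 = -138/(167*(-118)) + 27828/9283 = -138/(-19706) + 27828*(1/9283) = -138*(-1/19706) + 27828/9283 = 69/9853 + 27828/9283 = 274829811/91465399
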